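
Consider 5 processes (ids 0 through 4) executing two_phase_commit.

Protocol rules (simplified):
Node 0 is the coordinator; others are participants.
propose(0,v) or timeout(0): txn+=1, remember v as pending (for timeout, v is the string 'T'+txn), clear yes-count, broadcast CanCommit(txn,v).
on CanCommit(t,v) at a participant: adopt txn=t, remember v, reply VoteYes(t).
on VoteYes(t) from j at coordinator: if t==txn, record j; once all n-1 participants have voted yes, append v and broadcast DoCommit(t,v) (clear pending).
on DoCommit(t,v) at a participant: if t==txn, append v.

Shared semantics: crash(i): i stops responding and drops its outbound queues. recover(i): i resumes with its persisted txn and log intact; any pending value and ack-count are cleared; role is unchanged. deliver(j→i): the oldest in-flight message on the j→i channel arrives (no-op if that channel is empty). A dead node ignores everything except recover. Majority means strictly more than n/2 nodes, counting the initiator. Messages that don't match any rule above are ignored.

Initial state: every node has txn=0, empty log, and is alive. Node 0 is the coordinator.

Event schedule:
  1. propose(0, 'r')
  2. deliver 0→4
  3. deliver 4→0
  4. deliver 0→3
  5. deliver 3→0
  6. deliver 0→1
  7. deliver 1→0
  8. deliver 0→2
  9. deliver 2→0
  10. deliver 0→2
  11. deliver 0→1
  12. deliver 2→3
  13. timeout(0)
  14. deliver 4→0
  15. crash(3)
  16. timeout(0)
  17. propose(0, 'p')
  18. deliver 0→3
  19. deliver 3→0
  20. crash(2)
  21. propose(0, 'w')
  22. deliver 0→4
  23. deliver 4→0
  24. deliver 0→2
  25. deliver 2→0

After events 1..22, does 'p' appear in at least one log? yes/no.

1. propose(0,'r'):  <0:coor t1 ->
2. deliver 0→4:  <4:part t1 ->
3. deliver 4→0:  nop
4. deliver 0→3:  <3:part t1 ->
5. deliver 3→0:  nop
6. deliver 0→1:  <1:part t1 ->
7. deliver 1→0:  nop
8. deliver 0→2:  <2:part t1 ->
9. deliver 2→0:  <0:coor t1 r>
10. deliver 0→2:  <2:part t1 r>
11. deliver 0→1:  <1:part t1 r>
12. deliver 2→3:  nop
13. timeout(0):  <0:coor t2 r>
14. deliver 4→0:  nop
15. crash(3):  <3:✗part t1 ->
16. timeout(0):  <0:coor t3 r>
17. propose(0,'p'):  <0:coor t4 r>
18. deliver 0→3:  nop
19. deliver 3→0:  nop
20. crash(2):  <2:✗part t1 r>
21. propose(0,'w'):  <0:coor t5 r>
22. deliver 0→4:  <4:part t1 r>

no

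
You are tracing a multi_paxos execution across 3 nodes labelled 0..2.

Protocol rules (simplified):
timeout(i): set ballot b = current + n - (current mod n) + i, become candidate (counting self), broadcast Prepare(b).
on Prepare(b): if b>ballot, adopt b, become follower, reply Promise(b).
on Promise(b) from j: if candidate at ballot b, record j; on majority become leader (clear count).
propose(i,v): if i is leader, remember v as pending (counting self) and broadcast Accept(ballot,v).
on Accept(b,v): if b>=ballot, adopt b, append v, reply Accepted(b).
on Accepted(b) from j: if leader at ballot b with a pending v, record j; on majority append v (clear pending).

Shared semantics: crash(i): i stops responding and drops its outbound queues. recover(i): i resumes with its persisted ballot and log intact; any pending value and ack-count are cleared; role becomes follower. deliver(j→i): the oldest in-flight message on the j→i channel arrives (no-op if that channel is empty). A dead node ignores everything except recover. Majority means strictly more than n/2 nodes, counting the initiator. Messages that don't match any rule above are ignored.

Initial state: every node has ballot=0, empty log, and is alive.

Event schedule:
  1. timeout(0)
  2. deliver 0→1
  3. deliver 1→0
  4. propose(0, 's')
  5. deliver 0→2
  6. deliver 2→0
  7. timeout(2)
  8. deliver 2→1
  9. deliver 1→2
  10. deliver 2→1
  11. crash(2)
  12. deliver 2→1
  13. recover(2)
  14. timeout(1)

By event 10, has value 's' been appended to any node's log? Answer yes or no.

no

[1] timeout(0) → N0(cand b3 [-])
[2] deliver 0→1 → N1(foll b3 [-])
[3] deliver 1→0 → N0(lead b3 [-])
[4] propose(0,'s') → ∅
[5] deliver 0→2 → N2(foll b3 [-])
[6] deliver 2→0 → ∅
[7] timeout(2) → N2(cand b8 [-])
[8] deliver 2→1 → N1(foll b8 [-])
[9] deliver 1→2 → N2(lead b8 [-])
[10] deliver 2→1 → ∅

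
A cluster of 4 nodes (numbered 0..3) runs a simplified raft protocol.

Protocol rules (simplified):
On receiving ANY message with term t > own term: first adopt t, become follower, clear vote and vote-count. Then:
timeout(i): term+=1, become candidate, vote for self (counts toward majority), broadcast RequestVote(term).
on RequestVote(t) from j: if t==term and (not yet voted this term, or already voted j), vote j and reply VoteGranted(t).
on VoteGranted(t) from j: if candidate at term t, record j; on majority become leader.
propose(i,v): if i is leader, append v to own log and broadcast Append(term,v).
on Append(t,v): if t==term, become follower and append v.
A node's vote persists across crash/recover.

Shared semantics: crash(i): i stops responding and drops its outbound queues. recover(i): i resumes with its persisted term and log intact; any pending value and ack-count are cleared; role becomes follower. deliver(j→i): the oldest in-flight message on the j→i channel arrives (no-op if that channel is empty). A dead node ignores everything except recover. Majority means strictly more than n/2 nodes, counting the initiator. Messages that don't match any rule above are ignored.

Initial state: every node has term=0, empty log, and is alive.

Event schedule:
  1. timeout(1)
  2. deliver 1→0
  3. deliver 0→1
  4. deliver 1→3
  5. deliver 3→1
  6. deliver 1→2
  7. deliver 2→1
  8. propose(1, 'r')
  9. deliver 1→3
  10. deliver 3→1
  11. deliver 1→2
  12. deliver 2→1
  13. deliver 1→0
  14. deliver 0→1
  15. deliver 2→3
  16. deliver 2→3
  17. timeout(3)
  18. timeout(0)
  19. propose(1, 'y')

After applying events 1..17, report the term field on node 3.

2

e1 timeout(1): 1[cand,t=1,-]
e2 deliver 1→0: 0[foll,t=1,-]
e3 deliver 0→1: ·
e4 deliver 1→3: 3[foll,t=1,-]
e5 deliver 3→1: 1[lead,t=1,-]
e6 deliver 1→2: 2[foll,t=1,-]
e7 deliver 2→1: ·
e8 propose(1,'r'): 1[lead,t=1,r]
e9 deliver 1→3: 3[foll,t=1,r]
e10 deliver 3→1: ·
e11 deliver 1→2: 2[foll,t=1,r]
e12 deliver 2→1: ·
e13 deliver 1→0: 0[foll,t=1,r]
e14 deliver 0→1: ·
e15 deliver 2→3: ·
e16 deliver 2→3: ·
e17 timeout(3): 3[cand,t=2,r]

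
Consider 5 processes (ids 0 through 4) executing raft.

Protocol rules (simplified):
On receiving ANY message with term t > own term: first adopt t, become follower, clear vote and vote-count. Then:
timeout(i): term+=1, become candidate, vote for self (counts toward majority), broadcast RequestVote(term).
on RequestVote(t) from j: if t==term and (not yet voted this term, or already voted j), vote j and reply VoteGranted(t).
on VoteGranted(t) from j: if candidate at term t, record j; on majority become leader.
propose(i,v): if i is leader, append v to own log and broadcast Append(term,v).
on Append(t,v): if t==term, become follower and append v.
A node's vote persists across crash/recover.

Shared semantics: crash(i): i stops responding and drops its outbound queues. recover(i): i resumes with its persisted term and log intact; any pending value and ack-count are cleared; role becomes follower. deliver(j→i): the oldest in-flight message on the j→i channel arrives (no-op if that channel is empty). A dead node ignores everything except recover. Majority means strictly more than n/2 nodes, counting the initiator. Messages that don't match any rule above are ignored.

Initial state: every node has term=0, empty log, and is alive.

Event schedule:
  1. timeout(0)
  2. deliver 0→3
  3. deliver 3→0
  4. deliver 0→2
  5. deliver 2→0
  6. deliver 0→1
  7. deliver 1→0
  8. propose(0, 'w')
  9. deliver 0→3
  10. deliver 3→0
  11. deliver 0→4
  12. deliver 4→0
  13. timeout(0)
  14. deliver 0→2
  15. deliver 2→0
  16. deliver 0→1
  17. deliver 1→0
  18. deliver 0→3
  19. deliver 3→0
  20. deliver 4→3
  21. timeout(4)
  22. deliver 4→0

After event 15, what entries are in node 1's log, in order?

empty

1. timeout(0):  <0:cand t1 ->
2. deliver 0→3:  <3:foll t1 ->
3. deliver 3→0:  nop
4. deliver 0→2:  <2:foll t1 ->
5. deliver 2→0:  <0:lead t1 ->
6. deliver 0→1:  <1:foll t1 ->
7. deliver 1→0:  nop
8. propose(0,'w'):  <0:lead t1 w>
9. deliver 0→3:  <3:foll t1 w>
10. deliver 3→0:  nop
11. deliver 0→4:  <4:foll t1 ->
12. deliver 4→0:  nop
13. timeout(0):  <0:cand t2 w>
14. deliver 0→2:  <2:foll t1 w>
15. deliver 2→0:  nop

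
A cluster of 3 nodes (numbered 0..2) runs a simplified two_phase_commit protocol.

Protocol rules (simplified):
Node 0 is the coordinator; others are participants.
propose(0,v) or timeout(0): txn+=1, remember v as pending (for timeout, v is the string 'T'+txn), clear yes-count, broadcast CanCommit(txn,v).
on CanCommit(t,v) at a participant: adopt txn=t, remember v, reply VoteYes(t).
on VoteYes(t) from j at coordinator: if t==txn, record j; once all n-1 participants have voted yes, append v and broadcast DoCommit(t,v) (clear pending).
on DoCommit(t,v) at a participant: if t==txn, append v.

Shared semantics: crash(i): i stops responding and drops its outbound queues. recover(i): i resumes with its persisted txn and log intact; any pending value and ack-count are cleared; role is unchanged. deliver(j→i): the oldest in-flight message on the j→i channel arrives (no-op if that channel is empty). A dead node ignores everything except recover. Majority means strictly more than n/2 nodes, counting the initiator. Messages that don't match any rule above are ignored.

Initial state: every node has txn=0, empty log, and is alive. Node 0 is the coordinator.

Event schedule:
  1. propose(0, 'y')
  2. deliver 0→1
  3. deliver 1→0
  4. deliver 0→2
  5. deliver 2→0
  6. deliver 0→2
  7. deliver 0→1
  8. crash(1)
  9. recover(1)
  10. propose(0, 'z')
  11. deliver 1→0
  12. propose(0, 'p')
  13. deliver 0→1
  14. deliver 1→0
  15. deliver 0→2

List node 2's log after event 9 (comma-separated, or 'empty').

y

[1] propose(0,'y') → N0(coor t1 [-])
[2] deliver 0→1 → N1(part t1 [-])
[3] deliver 1→0 → ∅
[4] deliver 0→2 → N2(part t1 [-])
[5] deliver 2→0 → N0(coor t1 [y])
[6] deliver 0→2 → N2(part t1 [y])
[7] deliver 0→1 → N1(part t1 [y])
[8] crash(1) → N1(✗part t1 [y])
[9] recover(1) → N1(part t1 [y])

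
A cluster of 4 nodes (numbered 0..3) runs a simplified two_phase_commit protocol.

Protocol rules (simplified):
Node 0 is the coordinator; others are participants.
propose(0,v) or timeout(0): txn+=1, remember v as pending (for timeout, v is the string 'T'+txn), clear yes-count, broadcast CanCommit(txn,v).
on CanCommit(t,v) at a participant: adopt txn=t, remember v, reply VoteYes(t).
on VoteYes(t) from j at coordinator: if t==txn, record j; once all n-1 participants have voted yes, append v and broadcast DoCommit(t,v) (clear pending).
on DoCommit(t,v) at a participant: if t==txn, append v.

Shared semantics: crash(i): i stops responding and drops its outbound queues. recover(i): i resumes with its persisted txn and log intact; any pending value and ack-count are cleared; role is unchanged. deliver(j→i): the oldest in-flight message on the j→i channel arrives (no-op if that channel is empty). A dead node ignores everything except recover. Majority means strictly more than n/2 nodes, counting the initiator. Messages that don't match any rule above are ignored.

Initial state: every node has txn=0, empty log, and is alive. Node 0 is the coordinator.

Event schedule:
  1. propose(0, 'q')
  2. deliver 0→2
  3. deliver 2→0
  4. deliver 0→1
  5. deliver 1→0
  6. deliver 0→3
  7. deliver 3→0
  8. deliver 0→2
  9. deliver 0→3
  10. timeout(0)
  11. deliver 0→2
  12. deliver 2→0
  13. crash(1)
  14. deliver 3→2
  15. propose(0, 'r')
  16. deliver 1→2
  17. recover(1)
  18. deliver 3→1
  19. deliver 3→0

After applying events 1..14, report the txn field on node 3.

1. propose(0,'q'):  <0:coor t1 ->
2. deliver 0→2:  <2:part t1 ->
3. deliver 2→0:  nop
4. deliver 0→1:  <1:part t1 ->
5. deliver 1→0:  nop
6. deliver 0→3:  <3:part t1 ->
7. deliver 3→0:  <0:coor t1 q>
8. deliver 0→2:  <2:part t1 q>
9. deliver 0→3:  <3:part t1 q>
10. timeout(0):  <0:coor t2 q>
11. deliver 0→2:  <2:part t2 q>
12. deliver 2→0:  nop
13. crash(1):  <1:✗part t1 ->
14. deliver 3→2:  nop

1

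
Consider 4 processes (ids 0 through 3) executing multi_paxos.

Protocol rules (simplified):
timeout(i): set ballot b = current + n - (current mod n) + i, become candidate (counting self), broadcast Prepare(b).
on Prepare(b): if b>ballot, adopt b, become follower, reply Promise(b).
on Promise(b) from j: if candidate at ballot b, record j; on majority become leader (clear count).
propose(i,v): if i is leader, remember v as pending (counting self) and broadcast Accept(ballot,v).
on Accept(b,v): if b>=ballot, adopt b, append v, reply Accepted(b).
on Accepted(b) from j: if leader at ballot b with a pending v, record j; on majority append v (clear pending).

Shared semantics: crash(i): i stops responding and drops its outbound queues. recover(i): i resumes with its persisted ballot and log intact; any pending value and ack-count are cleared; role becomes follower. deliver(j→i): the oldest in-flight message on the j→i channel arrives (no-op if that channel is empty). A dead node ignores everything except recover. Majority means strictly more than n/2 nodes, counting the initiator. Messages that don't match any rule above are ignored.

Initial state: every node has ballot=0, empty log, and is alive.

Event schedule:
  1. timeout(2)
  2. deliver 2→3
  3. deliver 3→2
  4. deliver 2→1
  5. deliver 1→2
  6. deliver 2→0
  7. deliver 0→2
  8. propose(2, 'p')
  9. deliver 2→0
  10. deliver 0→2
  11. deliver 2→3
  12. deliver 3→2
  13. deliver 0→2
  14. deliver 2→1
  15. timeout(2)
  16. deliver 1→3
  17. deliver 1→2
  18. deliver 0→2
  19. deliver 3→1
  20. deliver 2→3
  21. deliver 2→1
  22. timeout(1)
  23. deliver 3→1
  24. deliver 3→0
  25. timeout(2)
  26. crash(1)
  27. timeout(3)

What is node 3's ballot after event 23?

step 1 timeout(2): 2={cand,b=6,log=-}
step 2 deliver 2→3: 3={foll,b=6,log=-}
step 3 deliver 3→2: —
step 4 deliver 2→1: 1={foll,b=6,log=-}
step 5 deliver 1→2: 2={lead,b=6,log=-}
step 6 deliver 2→0: 0={foll,b=6,log=-}
step 7 deliver 0→2: —
step 8 propose(2,'p'): —
step 9 deliver 2→0: 0={foll,b=6,log=p}
step 10 deliver 0→2: —
step 11 deliver 2→3: 3={foll,b=6,log=p}
step 12 deliver 3→2: 2={lead,b=6,log=p}
step 13 deliver 0→2: —
step 14 deliver 2→1: 1={foll,b=6,log=p}
step 15 timeout(2): 2={cand,b=10,log=p}
step 16 deliver 1→3: —
step 17 deliver 1→2: —
step 18 deliver 0→2: —
step 19 deliver 3→1: —
step 20 deliver 2→3: 3={foll,b=10,log=p}
step 21 deliver 2→1: 1={foll,b=10,log=p}
step 22 timeout(1): 1={cand,b=13,log=p}
step 23 deliver 3→1: —

10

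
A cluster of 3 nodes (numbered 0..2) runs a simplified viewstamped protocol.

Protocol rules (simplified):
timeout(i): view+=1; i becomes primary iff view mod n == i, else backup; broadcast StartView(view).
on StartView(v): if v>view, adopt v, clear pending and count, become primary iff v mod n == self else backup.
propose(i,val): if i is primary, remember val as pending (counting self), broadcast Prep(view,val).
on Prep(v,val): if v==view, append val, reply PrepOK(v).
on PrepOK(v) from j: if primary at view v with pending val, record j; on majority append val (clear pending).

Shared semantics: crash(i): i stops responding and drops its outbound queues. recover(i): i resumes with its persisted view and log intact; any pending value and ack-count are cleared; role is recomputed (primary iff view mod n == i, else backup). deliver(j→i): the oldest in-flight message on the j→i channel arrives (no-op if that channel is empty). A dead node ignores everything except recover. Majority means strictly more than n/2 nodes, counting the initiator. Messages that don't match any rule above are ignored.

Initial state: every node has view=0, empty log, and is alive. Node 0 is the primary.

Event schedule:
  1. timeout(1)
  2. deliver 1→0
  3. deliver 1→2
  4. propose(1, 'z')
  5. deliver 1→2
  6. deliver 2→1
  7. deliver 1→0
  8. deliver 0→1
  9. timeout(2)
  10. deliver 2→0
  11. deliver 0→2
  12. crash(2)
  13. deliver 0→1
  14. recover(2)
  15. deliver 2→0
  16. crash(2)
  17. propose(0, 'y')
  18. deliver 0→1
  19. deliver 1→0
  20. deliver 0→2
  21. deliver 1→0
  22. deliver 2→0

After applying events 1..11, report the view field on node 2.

[1] timeout(1) → N1(prim v1 [-])
[2] deliver 1→0 → N0(back v1 [-])
[3] deliver 1→2 → N2(back v1 [-])
[4] propose(1,'z') → ∅
[5] deliver 1→2 → N2(back v1 [z])
[6] deliver 2→1 → N1(prim v1 [z])
[7] deliver 1→0 → N0(back v1 [z])
[8] deliver 0→1 → ∅
[9] timeout(2) → N2(prim v2 [z])
[10] deliver 2→0 → N0(back v2 [z])
[11] deliver 0→2 → ∅

2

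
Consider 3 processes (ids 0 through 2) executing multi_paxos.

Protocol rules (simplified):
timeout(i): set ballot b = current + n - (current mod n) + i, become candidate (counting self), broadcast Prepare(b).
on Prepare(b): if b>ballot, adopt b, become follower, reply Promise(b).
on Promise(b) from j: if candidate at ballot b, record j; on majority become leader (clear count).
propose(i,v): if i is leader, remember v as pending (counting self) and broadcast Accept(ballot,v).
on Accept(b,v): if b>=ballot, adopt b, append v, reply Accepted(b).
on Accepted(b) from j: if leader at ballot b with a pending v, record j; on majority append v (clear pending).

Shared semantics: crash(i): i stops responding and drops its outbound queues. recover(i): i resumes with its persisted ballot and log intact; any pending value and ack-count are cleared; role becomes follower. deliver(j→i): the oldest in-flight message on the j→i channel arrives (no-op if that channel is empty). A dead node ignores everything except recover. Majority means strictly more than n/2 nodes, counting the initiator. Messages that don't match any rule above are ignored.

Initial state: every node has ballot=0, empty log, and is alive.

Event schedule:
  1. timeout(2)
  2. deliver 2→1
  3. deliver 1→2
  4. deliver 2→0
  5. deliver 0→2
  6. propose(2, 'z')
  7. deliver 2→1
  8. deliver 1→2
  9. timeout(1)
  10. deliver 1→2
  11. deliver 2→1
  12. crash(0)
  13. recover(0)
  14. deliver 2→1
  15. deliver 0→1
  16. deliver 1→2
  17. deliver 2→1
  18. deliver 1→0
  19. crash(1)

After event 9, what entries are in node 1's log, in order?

z

e1 timeout(2): 2[cand,b=5,-]
e2 deliver 2→1: 1[foll,b=5,-]
e3 deliver 1→2: 2[lead,b=5,-]
e4 deliver 2→0: 0[foll,b=5,-]
e5 deliver 0→2: ·
e6 propose(2,'z'): ·
e7 deliver 2→1: 1[foll,b=5,z]
e8 deliver 1→2: 2[lead,b=5,z]
e9 timeout(1): 1[cand,b=7,z]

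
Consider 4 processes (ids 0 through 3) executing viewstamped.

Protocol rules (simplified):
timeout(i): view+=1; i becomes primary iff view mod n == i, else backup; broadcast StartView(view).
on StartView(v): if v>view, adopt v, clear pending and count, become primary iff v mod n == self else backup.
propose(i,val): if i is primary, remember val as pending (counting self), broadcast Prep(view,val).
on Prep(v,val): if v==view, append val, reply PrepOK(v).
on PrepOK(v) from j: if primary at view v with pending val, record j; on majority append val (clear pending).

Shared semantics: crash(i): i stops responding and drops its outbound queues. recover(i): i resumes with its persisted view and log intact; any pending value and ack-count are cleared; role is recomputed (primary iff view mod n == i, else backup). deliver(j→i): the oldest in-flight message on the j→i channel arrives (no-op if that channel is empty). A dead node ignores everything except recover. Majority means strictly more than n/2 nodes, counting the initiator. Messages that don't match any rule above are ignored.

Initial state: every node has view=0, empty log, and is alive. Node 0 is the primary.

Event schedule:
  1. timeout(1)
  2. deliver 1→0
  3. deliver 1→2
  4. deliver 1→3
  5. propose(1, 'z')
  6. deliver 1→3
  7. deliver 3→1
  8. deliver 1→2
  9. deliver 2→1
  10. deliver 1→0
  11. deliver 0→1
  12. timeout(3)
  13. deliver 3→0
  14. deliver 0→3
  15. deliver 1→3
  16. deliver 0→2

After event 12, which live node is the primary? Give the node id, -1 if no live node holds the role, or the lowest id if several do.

1

[1] timeout(1) → N1(prim v1 [-])
[2] deliver 1→0 → N0(back v1 [-])
[3] deliver 1→2 → N2(back v1 [-])
[4] deliver 1→3 → N3(back v1 [-])
[5] propose(1,'z') → ∅
[6] deliver 1→3 → N3(back v1 [z])
[7] deliver 3→1 → ∅
[8] deliver 1→2 → N2(back v1 [z])
[9] deliver 2→1 → N1(prim v1 [z])
[10] deliver 1→0 → N0(back v1 [z])
[11] deliver 0→1 → ∅
[12] timeout(3) → N3(back v2 [z])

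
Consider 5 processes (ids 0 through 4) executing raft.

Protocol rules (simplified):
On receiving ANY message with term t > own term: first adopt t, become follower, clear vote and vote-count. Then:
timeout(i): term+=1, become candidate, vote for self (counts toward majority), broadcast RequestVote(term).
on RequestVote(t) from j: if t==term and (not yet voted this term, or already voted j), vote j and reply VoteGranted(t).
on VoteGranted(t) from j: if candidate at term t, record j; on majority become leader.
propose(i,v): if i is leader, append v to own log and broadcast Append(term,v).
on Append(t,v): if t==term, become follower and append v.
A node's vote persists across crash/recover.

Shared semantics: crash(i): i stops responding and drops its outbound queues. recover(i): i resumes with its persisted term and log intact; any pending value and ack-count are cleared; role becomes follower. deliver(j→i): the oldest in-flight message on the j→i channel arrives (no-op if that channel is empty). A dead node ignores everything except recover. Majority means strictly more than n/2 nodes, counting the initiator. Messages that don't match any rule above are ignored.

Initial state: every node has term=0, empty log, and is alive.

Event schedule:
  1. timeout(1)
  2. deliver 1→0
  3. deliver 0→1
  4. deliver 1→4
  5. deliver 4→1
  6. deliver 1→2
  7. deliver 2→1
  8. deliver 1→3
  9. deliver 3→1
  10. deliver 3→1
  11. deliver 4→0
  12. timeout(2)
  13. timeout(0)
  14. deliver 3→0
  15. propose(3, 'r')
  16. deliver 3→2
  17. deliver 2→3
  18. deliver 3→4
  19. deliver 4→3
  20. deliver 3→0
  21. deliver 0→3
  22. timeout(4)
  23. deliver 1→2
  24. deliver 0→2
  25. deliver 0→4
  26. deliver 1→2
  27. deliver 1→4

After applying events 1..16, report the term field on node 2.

[1] timeout(1) → N1(cand t1 [-])
[2] deliver 1→0 → N0(foll t1 [-])
[3] deliver 0→1 → ∅
[4] deliver 1→4 → N4(foll t1 [-])
[5] deliver 4→1 → N1(lead t1 [-])
[6] deliver 1→2 → N2(foll t1 [-])
[7] deliver 2→1 → ∅
[8] deliver 1→3 → N3(foll t1 [-])
[9] deliver 3→1 → ∅
[10] deliver 3→1 → ∅
[11] deliver 4→0 → ∅
[12] timeout(2) → N2(cand t2 [-])
[13] timeout(0) → N0(cand t2 [-])
[14] deliver 3→0 → ∅
[15] propose(3,'r') → ∅
[16] deliver 3→2 → ∅

2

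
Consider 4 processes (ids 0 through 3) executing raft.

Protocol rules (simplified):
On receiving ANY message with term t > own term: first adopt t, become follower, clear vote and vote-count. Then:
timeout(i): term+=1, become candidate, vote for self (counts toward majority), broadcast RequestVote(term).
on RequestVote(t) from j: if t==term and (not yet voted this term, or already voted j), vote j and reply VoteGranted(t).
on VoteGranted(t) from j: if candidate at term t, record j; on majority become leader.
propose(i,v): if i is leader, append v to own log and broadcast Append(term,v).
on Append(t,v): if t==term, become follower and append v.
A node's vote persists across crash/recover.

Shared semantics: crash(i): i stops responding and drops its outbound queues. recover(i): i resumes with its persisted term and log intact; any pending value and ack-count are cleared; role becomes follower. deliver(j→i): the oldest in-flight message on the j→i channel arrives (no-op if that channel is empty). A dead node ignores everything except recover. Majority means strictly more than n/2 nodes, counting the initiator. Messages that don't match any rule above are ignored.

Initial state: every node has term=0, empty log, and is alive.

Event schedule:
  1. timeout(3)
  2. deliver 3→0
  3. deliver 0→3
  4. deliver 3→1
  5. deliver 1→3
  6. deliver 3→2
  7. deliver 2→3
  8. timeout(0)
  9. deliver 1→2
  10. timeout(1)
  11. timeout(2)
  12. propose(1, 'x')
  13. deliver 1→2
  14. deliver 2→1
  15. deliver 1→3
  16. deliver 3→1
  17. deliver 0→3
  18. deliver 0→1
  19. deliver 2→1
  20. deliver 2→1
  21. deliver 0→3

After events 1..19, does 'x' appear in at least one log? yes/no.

no

1. timeout(3):  <3:cand t1 ->
2. deliver 3→0:  <0:foll t1 ->
3. deliver 0→3:  nop
4. deliver 3→1:  <1:foll t1 ->
5. deliver 1→3:  <3:lead t1 ->
6. deliver 3→2:  <2:foll t1 ->
7. deliver 2→3:  nop
8. timeout(0):  <0:cand t2 ->
9. deliver 1→2:  nop
10. timeout(1):  <1:cand t2 ->
11. timeout(2):  <2:cand t2 ->
12. propose(1,'x'):  nop
13. deliver 1→2:  nop
14. deliver 2→1:  nop
15. deliver 1→3:  <3:foll t2 ->
16. deliver 3→1:  nop
17. deliver 0→3:  nop
18. deliver 0→1:  nop
19. deliver 2→1:  nop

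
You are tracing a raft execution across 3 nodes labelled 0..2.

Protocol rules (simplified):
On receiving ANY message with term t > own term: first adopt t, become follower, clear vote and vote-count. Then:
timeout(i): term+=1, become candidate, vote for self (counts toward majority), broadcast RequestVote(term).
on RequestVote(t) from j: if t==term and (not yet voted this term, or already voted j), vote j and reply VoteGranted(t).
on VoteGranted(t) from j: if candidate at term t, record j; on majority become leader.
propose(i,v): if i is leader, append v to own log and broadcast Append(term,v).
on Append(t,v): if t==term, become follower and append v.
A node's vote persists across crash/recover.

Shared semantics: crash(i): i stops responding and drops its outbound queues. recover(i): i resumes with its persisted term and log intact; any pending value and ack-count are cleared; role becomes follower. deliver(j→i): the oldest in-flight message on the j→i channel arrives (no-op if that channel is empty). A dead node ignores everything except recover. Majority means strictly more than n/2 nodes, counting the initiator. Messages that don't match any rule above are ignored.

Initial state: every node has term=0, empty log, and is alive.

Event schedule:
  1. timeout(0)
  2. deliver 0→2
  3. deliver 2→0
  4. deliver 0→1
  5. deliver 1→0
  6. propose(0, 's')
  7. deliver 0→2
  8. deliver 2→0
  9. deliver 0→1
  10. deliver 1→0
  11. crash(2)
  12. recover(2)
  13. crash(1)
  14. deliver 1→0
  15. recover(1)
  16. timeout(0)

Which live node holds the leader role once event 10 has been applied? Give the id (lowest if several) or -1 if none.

step 1 timeout(0): 0={cand,t=1,log=-}
step 2 deliver 0→2: 2={foll,t=1,log=-}
step 3 deliver 2→0: 0={lead,t=1,log=-}
step 4 deliver 0→1: 1={foll,t=1,log=-}
step 5 deliver 1→0: —
step 6 propose(0,'s'): 0={lead,t=1,log=s}
step 7 deliver 0→2: 2={foll,t=1,log=s}
step 8 deliver 2→0: —
step 9 deliver 0→1: 1={foll,t=1,log=s}
step 10 deliver 1→0: —

0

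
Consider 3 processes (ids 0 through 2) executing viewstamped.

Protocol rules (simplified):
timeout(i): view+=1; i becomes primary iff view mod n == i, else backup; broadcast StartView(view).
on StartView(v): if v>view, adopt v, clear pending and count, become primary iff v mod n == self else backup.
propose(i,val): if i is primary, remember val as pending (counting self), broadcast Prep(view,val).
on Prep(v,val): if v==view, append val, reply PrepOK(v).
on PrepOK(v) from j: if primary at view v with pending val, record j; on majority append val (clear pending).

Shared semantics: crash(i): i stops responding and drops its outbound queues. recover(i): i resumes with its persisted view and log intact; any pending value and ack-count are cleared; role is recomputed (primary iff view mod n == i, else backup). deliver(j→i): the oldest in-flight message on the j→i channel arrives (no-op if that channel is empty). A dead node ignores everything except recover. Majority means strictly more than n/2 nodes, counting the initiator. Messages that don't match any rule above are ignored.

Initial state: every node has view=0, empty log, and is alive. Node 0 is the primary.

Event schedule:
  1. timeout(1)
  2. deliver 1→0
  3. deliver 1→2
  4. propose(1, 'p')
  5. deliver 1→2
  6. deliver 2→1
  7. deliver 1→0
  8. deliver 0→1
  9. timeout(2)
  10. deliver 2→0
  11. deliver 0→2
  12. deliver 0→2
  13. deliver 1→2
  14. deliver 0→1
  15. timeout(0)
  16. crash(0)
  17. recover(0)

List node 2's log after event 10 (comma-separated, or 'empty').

p

1. timeout(1):  <1:prim v1 ->
2. deliver 1→0:  <0:back v1 ->
3. deliver 1→2:  <2:back v1 ->
4. propose(1,'p'):  nop
5. deliver 1→2:  <2:back v1 p>
6. deliver 2→1:  <1:prim v1 p>
7. deliver 1→0:  <0:back v1 p>
8. deliver 0→1:  nop
9. timeout(2):  <2:prim v2 p>
10. deliver 2→0:  <0:back v2 p>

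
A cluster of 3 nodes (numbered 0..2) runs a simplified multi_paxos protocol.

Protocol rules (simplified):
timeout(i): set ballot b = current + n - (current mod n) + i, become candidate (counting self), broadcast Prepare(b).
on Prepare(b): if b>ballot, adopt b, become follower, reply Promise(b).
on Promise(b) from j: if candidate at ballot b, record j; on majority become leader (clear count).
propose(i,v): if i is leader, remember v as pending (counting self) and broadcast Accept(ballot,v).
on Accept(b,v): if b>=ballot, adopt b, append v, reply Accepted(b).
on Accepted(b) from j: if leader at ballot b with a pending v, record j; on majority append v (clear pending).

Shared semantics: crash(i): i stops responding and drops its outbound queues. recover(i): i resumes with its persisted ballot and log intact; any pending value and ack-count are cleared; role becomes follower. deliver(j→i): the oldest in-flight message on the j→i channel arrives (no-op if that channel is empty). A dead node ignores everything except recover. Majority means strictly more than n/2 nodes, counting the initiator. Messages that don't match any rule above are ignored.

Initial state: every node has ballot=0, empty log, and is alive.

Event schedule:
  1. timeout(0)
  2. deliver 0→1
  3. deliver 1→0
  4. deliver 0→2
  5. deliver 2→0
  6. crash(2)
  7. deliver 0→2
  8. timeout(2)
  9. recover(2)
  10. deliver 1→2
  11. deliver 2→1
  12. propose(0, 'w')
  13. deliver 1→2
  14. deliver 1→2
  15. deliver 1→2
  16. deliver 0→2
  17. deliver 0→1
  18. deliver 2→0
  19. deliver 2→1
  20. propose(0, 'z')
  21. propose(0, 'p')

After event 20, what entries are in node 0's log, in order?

w

step 1 timeout(0): 0={cand,b=3,log=-}
step 2 deliver 0→1: 1={foll,b=3,log=-}
step 3 deliver 1→0: 0={lead,b=3,log=-}
step 4 deliver 0→2: 2={foll,b=3,log=-}
step 5 deliver 2→0: —
step 6 crash(2): 2={✗foll,b=3,log=-}
step 7 deliver 0→2: —
step 8 timeout(2): —
step 9 recover(2): 2={foll,b=3,log=-}
step 10 deliver 1→2: —
step 11 deliver 2→1: —
step 12 propose(0,'w'): —
step 13 deliver 1→2: —
step 14 deliver 1→2: —
step 15 deliver 1→2: —
step 16 deliver 0→2: 2={foll,b=3,log=w}
step 17 deliver 0→1: 1={foll,b=3,log=w}
step 18 deliver 2→0: 0={lead,b=3,log=w}
step 19 deliver 2→1: —
step 20 propose(0,'z'): —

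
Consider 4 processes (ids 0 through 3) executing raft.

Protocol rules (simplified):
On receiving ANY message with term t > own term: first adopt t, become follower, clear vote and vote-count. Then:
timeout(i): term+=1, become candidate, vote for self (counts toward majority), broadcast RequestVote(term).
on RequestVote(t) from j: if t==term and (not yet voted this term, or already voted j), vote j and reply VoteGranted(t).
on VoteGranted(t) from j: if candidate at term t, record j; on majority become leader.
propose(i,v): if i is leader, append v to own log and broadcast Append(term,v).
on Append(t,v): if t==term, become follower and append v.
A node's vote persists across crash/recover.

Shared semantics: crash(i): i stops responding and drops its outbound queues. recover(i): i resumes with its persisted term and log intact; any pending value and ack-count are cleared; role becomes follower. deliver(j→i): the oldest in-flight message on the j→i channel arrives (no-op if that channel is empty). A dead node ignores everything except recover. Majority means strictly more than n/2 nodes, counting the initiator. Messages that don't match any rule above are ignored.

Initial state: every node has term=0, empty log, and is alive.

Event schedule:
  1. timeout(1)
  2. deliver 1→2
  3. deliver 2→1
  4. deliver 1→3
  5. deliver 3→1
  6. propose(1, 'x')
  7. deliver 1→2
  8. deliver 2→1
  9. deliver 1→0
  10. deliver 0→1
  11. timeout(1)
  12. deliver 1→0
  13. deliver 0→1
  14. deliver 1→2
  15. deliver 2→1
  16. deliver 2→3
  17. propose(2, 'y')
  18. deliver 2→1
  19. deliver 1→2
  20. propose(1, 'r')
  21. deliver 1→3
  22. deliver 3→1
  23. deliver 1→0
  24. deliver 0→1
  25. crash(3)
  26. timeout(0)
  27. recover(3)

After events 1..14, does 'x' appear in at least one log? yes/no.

yes

1. timeout(1):  <1:cand t1 ->
2. deliver 1→2:  <2:foll t1 ->
3. deliver 2→1:  nop
4. deliver 1→3:  <3:foll t1 ->
5. deliver 3→1:  <1:lead t1 ->
6. propose(1,'x'):  <1:lead t1 x>
7. deliver 1→2:  <2:foll t1 x>
8. deliver 2→1:  nop
9. deliver 1→0:  <0:foll t1 ->
10. deliver 0→1:  nop
11. timeout(1):  <1:cand t2 x>
12. deliver 1→0:  <0:foll t1 x>
13. deliver 0→1:  nop
14. deliver 1→2:  <2:foll t2 x>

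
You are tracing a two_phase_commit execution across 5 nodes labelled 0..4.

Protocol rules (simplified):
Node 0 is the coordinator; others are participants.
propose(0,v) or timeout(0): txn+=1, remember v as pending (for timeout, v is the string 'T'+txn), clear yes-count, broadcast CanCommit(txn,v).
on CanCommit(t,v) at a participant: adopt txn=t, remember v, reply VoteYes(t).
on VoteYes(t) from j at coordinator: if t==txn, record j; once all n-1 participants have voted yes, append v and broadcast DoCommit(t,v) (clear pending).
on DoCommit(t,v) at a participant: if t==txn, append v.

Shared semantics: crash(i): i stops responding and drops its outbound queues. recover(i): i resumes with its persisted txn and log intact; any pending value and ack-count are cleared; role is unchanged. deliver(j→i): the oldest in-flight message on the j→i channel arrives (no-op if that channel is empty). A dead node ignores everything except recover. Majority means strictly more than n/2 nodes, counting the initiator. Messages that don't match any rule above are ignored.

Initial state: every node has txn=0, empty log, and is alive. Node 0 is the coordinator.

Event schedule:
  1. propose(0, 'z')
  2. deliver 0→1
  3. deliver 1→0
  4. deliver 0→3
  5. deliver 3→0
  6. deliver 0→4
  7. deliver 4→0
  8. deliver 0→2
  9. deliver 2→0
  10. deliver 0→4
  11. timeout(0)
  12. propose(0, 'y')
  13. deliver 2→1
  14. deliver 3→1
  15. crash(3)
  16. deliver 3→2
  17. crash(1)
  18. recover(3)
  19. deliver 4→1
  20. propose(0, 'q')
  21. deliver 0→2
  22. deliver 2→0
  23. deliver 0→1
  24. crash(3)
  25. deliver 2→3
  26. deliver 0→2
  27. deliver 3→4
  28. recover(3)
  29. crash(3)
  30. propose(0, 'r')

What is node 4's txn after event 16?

after 1 — propose(0,'z'): n0:coor/t1/[-]
after 2 — deliver 0→1: n1:part/t1/[-]
after 3 — deliver 1→0: ·
after 4 — deliver 0→3: n3:part/t1/[-]
after 5 — deliver 3→0: ·
after 6 — deliver 0→4: n4:part/t1/[-]
after 7 — deliver 4→0: ·
after 8 — deliver 0→2: n2:part/t1/[-]
after 9 — deliver 2→0: n0:coor/t1/[z]
after 10 — deliver 0→4: n4:part/t1/[z]
after 11 — timeout(0): n0:coor/t2/[z]
after 12 — propose(0,'y'): n0:coor/t3/[z]
after 13 — deliver 2→1: ·
after 14 — deliver 3→1: ·
after 15 — crash(3): n3:✗part/t1/[-]
after 16 — deliver 3→2: ·

1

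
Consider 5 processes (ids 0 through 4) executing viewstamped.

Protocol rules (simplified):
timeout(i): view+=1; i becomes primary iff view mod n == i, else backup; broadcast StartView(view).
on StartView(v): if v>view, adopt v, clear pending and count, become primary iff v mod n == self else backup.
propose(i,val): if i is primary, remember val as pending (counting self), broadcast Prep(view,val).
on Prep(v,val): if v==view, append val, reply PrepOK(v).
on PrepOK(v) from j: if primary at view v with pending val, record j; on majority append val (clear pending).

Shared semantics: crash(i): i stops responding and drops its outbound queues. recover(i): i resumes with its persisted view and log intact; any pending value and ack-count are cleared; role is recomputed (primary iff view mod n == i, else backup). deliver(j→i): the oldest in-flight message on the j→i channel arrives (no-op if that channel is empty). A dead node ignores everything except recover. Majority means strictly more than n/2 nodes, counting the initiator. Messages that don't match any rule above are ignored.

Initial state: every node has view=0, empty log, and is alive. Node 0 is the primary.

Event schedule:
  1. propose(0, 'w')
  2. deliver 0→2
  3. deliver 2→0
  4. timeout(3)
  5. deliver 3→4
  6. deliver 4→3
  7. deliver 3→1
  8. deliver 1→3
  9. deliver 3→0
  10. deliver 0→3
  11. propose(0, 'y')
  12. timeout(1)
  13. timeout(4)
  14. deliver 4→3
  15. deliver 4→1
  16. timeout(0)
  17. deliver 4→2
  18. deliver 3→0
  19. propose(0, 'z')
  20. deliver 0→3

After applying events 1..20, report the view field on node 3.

2

e1 propose(0,'w'): ·
e2 deliver 0→2: 2[back,v=0,w]
e3 deliver 2→0: ·
e4 timeout(3): 3[back,v=1,-]
e5 deliver 3→4: 4[back,v=1,-]
e6 deliver 4→3: ·
e7 deliver 3→1: 1[prim,v=1,-]
e8 deliver 1→3: ·
e9 deliver 3→0: 0[back,v=1,-]
e10 deliver 0→3: ·
e11 propose(0,'y'): ·
e12 timeout(1): 1[back,v=2,-]
e13 timeout(4): 4[back,v=2,-]
e14 deliver 4→3: 3[back,v=2,-]
e15 deliver 4→1: ·
e16 timeout(0): 0[back,v=2,-]
e17 deliver 4→2: 2[prim,v=2,w]
e18 deliver 3→0: ·
e19 propose(0,'z'): ·
e20 deliver 0→3: ·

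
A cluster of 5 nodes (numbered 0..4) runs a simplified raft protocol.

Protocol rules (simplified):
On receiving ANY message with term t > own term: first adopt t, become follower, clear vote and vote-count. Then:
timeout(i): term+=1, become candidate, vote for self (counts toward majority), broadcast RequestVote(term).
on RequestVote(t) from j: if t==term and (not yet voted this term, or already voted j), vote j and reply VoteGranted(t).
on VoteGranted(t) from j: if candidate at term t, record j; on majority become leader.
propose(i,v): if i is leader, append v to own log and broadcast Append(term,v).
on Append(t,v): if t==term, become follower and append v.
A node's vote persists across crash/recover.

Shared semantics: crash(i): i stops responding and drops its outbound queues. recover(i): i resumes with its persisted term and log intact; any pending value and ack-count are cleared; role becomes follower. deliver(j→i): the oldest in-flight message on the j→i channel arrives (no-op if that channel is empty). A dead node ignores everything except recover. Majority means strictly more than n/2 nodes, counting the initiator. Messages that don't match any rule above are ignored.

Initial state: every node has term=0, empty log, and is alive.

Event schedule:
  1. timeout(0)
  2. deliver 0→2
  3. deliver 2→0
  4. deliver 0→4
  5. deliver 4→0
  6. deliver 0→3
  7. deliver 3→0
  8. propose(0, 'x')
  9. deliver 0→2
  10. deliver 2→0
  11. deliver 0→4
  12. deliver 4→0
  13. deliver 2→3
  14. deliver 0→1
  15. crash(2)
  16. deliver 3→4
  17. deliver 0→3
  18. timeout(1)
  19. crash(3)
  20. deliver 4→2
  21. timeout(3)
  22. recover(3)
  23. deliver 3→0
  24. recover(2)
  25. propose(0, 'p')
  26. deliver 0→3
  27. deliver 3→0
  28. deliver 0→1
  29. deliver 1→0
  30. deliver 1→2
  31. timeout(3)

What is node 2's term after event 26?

[1] timeout(0) → N0(cand t1 [-])
[2] deliver 0→2 → N2(foll t1 [-])
[3] deliver 2→0 → ∅
[4] deliver 0→4 → N4(foll t1 [-])
[5] deliver 4→0 → N0(lead t1 [-])
[6] deliver 0→3 → N3(foll t1 [-])
[7] deliver 3→0 → ∅
[8] propose(0,'x') → N0(lead t1 [x])
[9] deliver 0→2 → N2(foll t1 [x])
[10] deliver 2→0 → ∅
[11] deliver 0→4 → N4(foll t1 [x])
[12] deliver 4→0 → ∅
[13] deliver 2→3 → ∅
[14] deliver 0→1 → N1(foll t1 [-])
[15] crash(2) → N2(✗foll t1 [x])
[16] deliver 3→4 → ∅
[17] deliver 0→3 → N3(foll t1 [x])
[18] timeout(1) → N1(cand t2 [-])
[19] crash(3) → N3(✗foll t1 [x])
[20] deliver 4→2 → ∅
[21] timeout(3) → ∅
[22] recover(3) → N3(foll t1 [x])
[23] deliver 3→0 → ∅
[24] recover(2) → N2(foll t1 [x])
[25] propose(0,'p') → N0(lead t1 [x,p])
[26] deliver 0→3 → N3(foll t1 [x,p])

1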